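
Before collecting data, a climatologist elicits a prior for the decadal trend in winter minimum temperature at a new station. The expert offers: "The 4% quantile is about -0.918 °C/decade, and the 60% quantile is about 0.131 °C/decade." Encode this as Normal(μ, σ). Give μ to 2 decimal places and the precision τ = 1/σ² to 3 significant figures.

For Normal(μ,σ), the p-quantile is μ + z_p·σ. Here z_{0.04} = -1.751, z_{0.6} = 0.2533.
So -0.918 = μ − 1.751σ and 0.131 = μ + 0.2533σ.
Subtracting: σ = (0.131 − -0.918)/(0.2533 − (-1.751)) = 0.52.
Then μ = -0.918 − (-1.751)·0.52 = -0.00.
Precision τ = 1/σ² = 1/0.5234² = 3.65.

μ = -0.00, τ = 3.65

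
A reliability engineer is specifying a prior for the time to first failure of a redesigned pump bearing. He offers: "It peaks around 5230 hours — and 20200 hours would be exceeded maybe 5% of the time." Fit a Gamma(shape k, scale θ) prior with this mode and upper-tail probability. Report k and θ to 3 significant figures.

k ≈ 2.39, θ ≈ 3770

Gamma(k,θ) with k>1 has mode (k−1)θ, so θ = 5230/(k−1).
Need P(X < 20200) = 0.95 with θ tied to k this way. Start at k = 2, θ = 5230: P(X<20200) ≈ 0.898.
Too low — raise k to concentrate. Iterating converges to k ≈ 2.39.
Then θ = 5230/(2.39−1) ≈ 3770.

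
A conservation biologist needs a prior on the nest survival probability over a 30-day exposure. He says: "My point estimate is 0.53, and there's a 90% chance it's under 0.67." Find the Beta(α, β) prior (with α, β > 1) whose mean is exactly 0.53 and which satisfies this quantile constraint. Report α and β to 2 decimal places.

With mean 0.53 fixed, write α = 0.53s, β = 0.47s where s = α+β.
Need P(θ < 0.67) = 0.9 under Beta(0.53s, 0.47s). Normal approximation: (q−m)/√(m(1−m)/s) ≈ z_{0.9} = 1.28, so s ≈ 0.53·0.47·(1.28)²/(0.67−0.53)² = 20.9.
At s = 20.9: P(θ<0.67) ≈ 0.903. Adjusting to match 0.9 gives s ≈ 20.33.
So α = 0.53·20.33 ≈ 10.77, β = 0.47·20.33 ≈ 9.55.

α ≈ 10.77, β ≈ 9.55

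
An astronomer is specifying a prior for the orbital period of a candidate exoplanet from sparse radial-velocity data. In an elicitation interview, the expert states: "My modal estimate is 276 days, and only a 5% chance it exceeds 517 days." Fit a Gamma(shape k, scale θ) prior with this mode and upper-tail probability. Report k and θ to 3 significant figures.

k ≈ 8.06, θ ≈ 39.1

Gamma(k,θ) with k>1 has mode (k−1)θ, so θ = 276/(k−1).
Need P(X < 517) = 0.95 with θ tied to k this way. Start at k = 2, θ = 276: P(X<517) ≈ 0.559.
Too low — raise k to concentrate. Iterating converges to k ≈ 8.06.
Then θ = 276/(8.06−1) ≈ 39.1.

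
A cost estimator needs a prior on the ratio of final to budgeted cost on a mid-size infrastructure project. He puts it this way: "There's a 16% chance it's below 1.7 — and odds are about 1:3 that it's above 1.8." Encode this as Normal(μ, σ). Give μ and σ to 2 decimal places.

μ = 1.76, σ = 0.06

The p-quantile of Normal(μ,σ) is μ + z_p·σ, with z_{0.16} = -0.9945 and z_{0.75} = 0.6745.
Eliminate σ: μ = (z₂·x₁ − z₁·x₂)/(z₂ − z₁) = (0.6745·1.7 − (-0.9945)·1.8)/1.669 = 1.76.
Then σ = (x₂ − x₁)/(z₂ − z₁) = (1.8 − 1.7)/1.669 = 0.06.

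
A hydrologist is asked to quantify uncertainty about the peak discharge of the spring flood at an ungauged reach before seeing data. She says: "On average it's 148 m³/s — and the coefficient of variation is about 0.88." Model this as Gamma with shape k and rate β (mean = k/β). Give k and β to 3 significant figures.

For Gamma(k, rate β): mean = k/β, variance = k/β², so CV = 1/√k.
CV = 0.88, hence k = 1/CV² = 1.29.
Then β = k/mean = 1.29/148 = 0.00873.

k ≈ 1.29, β ≈ 0.00873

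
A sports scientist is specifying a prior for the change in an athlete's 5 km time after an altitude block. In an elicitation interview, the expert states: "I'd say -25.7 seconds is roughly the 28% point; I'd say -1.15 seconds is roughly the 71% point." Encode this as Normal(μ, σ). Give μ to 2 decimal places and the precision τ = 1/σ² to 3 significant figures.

The p-quantile of Normal(μ,σ) is μ + z_p·σ, with z_{0.28} = -0.5828 and z_{0.71} = 0.5534.
Eliminate σ: μ = (z₂·x₁ − z₁·x₂)/(z₂ − z₁) = (0.5534·-25.7 − (-0.5828)·-1.15)/1.136 = -13.11.
Then σ = (x₂ − x₁)/(z₂ − z₁) = (-1.15 − -25.7)/1.136 = 21.61.
Precision τ = 1/σ² = 1/21.61² = 0.00214.

μ = -13.11, τ = 0.00214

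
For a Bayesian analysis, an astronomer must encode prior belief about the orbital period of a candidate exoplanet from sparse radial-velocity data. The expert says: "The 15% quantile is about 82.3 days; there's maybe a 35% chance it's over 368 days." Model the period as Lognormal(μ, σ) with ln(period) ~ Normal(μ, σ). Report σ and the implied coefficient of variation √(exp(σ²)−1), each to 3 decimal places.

σ ≈ 1.053, CV ≈ 1.426

If T ~ Lognormal(μ,σ) then ln T ~ Normal(μ,σ), so the p-quantile of ln T is μ + z_p·σ.
ln(82.3) = 4.41 and ln(368) = 5.908; z_{0.15} = -1.036, z_{0.65} = 0.3853.
σ = (5.908 − 4.41)/(0.3853 − (-1.036)) = 1.053.
μ = 4.41 − (-1.036)·1.053 = 5.502.
CV = √(exp(σ²)−1) = √(exp(1.1097)−1) = 1.426.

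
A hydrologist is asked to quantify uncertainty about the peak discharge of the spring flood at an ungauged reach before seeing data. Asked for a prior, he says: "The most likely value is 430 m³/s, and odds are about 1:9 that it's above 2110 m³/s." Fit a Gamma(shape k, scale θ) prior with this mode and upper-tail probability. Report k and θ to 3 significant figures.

Gamma(k,θ) with k>1 has mode (k−1)θ, so θ = 430/(k−1).
Need P(X < 2110) = 0.9 with θ tied to k this way. Start at k = 2, θ = 430: P(X<2110) ≈ 0.956.
Too high — lower k to spread out. Iterating converges to k ≈ 1.7.
Then θ = 430/(1.7−1) ≈ 614.

k ≈ 1.7, θ ≈ 614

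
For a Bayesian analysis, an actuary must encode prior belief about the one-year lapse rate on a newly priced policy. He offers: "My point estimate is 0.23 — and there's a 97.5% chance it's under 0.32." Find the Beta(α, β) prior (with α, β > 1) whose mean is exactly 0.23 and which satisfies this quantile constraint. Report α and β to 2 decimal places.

With mean 0.23 fixed, write α = 0.23s, β = 0.77s where s = α+β.
Need P(θ < 0.32) = 0.975 under Beta(0.23s, 0.77s). Normal approximation: (q−m)/√(m(1−m)/s) ≈ z_{0.975} = 1.96, so s ≈ 0.23·0.77·(1.96)²/(0.32−0.23)² = 84.0.
At s = 84.0: P(θ<0.32) ≈ 0.969. Adjusting to match 0.975 gives s ≈ 93.48.
So α = 0.23·93.48 ≈ 21.50, β = 0.77·93.48 ≈ 71.98.

α ≈ 21.50, β ≈ 71.98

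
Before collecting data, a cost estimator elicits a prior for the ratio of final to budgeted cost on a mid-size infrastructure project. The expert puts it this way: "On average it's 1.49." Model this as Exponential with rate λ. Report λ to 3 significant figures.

λ ≈ 0.671

Exponential mean = 1/λ, so λ = 1/1.49 = 0.671.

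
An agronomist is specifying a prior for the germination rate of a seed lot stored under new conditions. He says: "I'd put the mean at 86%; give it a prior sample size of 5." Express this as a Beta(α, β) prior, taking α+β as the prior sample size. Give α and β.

α = 4.3, β = 0.7

Under the effective-sample-size interpretation, Beta(α, β) has prior mean α/(α+β) and prior sample size α+β.
So α+β = 5 and α/(α+β) = 0.86, giving α = 0.86·5 = 4.3 and β = 5 − 4.3 = 0.7.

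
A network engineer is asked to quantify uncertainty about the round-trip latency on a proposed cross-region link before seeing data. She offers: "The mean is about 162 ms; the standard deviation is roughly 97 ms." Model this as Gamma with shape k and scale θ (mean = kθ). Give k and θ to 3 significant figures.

k ≈ 2.79, θ ≈ 58.1

For Gamma(k, scale θ): mean = kθ, variance = kθ², so CV = 1/√k.
CV = SD/mean = 97/162 = 0.5988, hence k = 1/CV² = 2.79.
Then θ = mean/k = 162/2.79 = 58.1.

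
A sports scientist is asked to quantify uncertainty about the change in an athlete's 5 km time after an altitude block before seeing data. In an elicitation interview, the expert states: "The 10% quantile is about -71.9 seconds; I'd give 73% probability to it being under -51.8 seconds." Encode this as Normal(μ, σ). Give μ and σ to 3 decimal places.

The p-quantile of Normal(μ,σ) is μ + z_p·σ, with z_{0.1} = -1.282 and z_{0.73} = 0.6128.
Eliminate σ: μ = (z₂·x₁ − z₁·x₂)/(z₂ − z₁) = (0.6128·-71.9 − (-1.282)·-51.8)/1.894 = -58.302.
Then σ = (x₂ − x₁)/(z₂ − z₁) = (-51.8 − -71.9)/1.894 = 10.610.

μ = -58.302, σ = 10.610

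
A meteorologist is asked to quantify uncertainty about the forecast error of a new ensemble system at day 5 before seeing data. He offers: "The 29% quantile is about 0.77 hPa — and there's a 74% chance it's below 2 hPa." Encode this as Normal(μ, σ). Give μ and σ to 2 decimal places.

μ = 1.34, σ = 1.03

For Normal(μ,σ), the p-quantile is μ + z_p·σ. Here z_{0.29} = -0.5534, z_{0.74} = 0.6433.
So 0.77 = μ − 0.5534σ and 2 = μ + 0.6433σ.
Subtracting: σ = (2 − 0.77)/(0.6433 − (-0.5534)) = 1.03.
Then μ = 0.77 − (-0.5534)·1.03 = 1.34.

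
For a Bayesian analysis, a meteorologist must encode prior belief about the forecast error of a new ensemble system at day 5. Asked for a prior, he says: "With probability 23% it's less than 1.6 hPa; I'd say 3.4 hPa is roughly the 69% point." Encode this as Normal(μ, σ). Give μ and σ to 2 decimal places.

μ = 2.68, σ = 1.46

The p-quantile of Normal(μ,σ) is μ + z_p·σ, with z_{0.23} = -0.7388 and z_{0.69} = 0.4959.
Eliminate σ: μ = (z₂·x₁ − z₁·x₂)/(z₂ − z₁) = (0.4959·1.6 − (-0.7388)·3.4)/1.235 = 2.68.
Then σ = (x₂ − x₁)/(z₂ − z₁) = (3.4 − 1.6)/1.235 = 1.46.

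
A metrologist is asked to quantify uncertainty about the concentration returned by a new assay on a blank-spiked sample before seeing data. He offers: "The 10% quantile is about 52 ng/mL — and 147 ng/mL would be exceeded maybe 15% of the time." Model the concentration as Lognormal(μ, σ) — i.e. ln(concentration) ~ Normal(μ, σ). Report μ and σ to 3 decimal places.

If T ~ Lognormal(μ,σ) then ln T ~ Normal(μ,σ), so the p-quantile of ln T is μ + z_p·σ.
ln(52) = 3.951 and ln(147) = 4.99; z_{0.1} = -1.282, z_{0.85} = 1.036.
σ = (4.99 − 3.951)/(1.036 − (-1.282)) = 0.448.
μ = 3.951 − (-1.282)·0.448 = 4.526.

μ ≈ 4.526, σ ≈ 0.448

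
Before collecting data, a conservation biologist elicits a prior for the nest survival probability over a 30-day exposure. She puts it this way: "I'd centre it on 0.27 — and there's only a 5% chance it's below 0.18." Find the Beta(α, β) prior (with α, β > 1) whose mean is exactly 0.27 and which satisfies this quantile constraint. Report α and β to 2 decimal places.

With mean 0.27 fixed, write α = 0.27s, β = 0.73s where s = α+β.
Need P(θ < 0.18) = 0.05 under Beta(0.27s, 0.73s). Normal approximation: (q−m)/√(m(1−m)/s) ≈ z_{0.05} = -1.64, so s ≈ 0.27·0.73·(-1.64)²/(0.18−0.27)² = 65.8.
At s = 65.8: P(θ<0.18) ≈ 0.040. Adjusting to match 0.05 gives s ≈ 58.59.
So α = 0.27·58.59 ≈ 15.82, β = 0.73·58.59 ≈ 42.77.

α ≈ 15.82, β ≈ 42.77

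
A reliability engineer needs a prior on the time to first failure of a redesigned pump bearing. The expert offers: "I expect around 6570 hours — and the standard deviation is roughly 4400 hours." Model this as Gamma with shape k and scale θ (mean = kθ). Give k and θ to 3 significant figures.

For Gamma(k, scale θ): mean = kθ, variance = kθ², so CV = 1/√k.
CV = SD/mean = 4400/6570 = 0.6697, hence k = 1/CV² = 2.23.
Then θ = mean/k = 6570/2.23 = 2950.

k ≈ 2.23, θ ≈ 2950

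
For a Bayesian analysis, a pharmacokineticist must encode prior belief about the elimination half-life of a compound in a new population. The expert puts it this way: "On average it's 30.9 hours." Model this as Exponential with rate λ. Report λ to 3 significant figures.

Exponential mean = 1/λ, so λ = 1/30.9 = 0.0324.

λ ≈ 0.0324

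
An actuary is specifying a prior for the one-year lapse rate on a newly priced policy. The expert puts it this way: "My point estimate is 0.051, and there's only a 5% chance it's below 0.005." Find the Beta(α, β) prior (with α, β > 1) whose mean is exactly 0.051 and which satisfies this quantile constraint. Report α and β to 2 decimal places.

α ≈ 1.32, β ≈ 24.60

With mean 0.051 fixed, write α = 0.051s, β = 0.949s where s = α+β.
Need P(θ < 0.005) = 0.05 under Beta(0.051s, 0.949s). Normal approximation: (q−m)/√(m(1−m)/s) ≈ z_{0.05} = -1.64, so s ≈ 0.051·0.949·(-1.64)²/(0.005−0.051)² = 61.9.
At s = 61.9: P(θ<0.005) ≈ 0.002. Adjusting to match 0.05 gives s ≈ 25.92.
So α = 0.051·25.92 ≈ 1.32, β = 0.949·25.92 ≈ 24.60.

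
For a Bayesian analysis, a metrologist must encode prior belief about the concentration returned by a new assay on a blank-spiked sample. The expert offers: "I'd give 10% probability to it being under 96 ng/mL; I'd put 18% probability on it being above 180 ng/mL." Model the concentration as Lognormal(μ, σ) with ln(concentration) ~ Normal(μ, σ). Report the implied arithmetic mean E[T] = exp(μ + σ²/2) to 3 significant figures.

If T ~ Lognormal(μ,σ) then ln T ~ Normal(μ,σ), so the p-quantile of ln T is μ + z_p·σ.
ln(96) = 4.564 and ln(180) = 5.193; z_{0.1} = -1.282, z_{0.82} = 0.9154.
σ = (5.193 − 4.564)/(0.9154 − (-1.282)) = 0.286.
μ = 4.564 − (-1.282)·0.286 = 4.931.
E[T] = exp(μ + σ²/2) = exp(4.931 + 0.0409) = 144 ng/mL.

E[T] ≈ 144 ng/mL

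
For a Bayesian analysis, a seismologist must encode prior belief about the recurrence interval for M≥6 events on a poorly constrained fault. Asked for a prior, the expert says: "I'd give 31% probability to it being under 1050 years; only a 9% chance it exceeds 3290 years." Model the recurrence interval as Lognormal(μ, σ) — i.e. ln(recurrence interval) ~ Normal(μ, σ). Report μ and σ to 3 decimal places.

If T ~ Lognormal(μ,σ) then ln T ~ Normal(μ,σ), so the p-quantile of ln T is μ + z_p·σ.
ln(1050) = 6.957 and ln(3290) = 8.099; z_{0.31} = -0.4959, z_{0.91} = 1.341.
σ = (8.099 − 6.957)/(1.341 − (-0.4959)) = 0.622.
μ = 6.957 − (-0.4959)·0.622 = 7.265.

μ ≈ 7.265, σ ≈ 0.622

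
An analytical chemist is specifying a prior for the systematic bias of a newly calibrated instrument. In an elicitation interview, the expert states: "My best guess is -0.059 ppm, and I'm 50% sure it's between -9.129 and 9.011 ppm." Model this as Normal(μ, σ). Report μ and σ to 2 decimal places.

A symmetric 50% interval runs μ ± z·σ with z = 0.6745.
Half-width = 9.07, so σ = 9.07/0.6745 = 13.45.
μ is the stated best guess, -0.06.

μ = -0.06, σ = 13.45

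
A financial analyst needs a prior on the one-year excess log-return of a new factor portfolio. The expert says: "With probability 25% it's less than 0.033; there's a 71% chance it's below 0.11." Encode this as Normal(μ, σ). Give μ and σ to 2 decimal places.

The p-quantile of Normal(μ,σ) is μ + z_p·σ, with z_{0.25} = -0.6745 and z_{0.71} = 0.5534.
Eliminate σ: μ = (z₂·x₁ − z₁·x₂)/(z₂ − z₁) = (0.5534·0.033 − (-0.6745)·0.11)/1.228 = 0.08.
Then σ = (x₂ − x₁)/(z₂ − z₁) = (0.11 − 0.033)/1.228 = 0.06.

μ = 0.08, σ = 0.06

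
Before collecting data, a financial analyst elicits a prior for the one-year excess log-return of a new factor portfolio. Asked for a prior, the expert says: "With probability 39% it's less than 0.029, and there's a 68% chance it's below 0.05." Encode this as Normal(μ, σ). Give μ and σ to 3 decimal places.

The p-quantile of Normal(μ,σ) is μ + z_p·σ, with z_{0.39} = -0.2793 and z_{0.68} = 0.4677.
Eliminate σ: μ = (z₂·x₁ − z₁·x₂)/(z₂ − z₁) = (0.4677·0.029 − (-0.2793)·0.05)/0.747 = 0.037.
Then σ = (x₂ − x₁)/(z₂ − z₁) = (0.05 − 0.029)/0.747 = 0.028.

μ = 0.037, σ = 0.028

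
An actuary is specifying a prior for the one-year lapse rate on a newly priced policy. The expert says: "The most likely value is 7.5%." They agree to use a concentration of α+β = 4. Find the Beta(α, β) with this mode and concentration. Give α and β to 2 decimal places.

For α,β > 1 the Beta mode is (α−1)/(α+β−2). With α+β = 4, the mode is (α−1)/2.
Set (α−1)/2 = 0.075 → α = 1 + 0.075·2 = 1.15.
β = 4 − α = 2.85.

α = 1.15, β = 2.85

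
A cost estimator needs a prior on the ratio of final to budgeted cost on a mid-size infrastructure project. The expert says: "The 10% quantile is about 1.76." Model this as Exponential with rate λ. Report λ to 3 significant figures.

λ ≈ 0.0599

P(T < 1.76) = 1 − e^(−λ·1.76) = 0.1, so λ = −ln(1−0.1)/1.76 = −ln(0.9)/1.76 = 0.0599.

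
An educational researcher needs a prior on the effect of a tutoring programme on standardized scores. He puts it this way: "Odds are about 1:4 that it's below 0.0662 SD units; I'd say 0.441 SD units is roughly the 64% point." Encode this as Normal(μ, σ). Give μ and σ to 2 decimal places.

μ = 0.33, σ = 0.31

For Normal(μ,σ), the p-quantile is μ + z_p·σ. Here z_{0.2} = -0.8416, z_{0.64} = 0.3585.
So 0.0662 = μ − 0.8416σ and 0.441 = μ + 0.3585σ.
Subtracting: σ = (0.441 − 0.0662)/(0.3585 − (-0.8416)) = 0.31.
Then μ = 0.0662 − (-0.8416)·0.31 = 0.33.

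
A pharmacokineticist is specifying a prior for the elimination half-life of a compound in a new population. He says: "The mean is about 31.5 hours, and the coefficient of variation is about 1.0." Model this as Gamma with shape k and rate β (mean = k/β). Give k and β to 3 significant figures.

For Gamma(k, rate β): mean = k/β, variance = k/β², so CV = 1/√k.
CV = 1.0, hence k = 1/CV² = 1.
Then β = k/mean = 1/31.5 = 0.0317.

k ≈ 1, β ≈ 0.0317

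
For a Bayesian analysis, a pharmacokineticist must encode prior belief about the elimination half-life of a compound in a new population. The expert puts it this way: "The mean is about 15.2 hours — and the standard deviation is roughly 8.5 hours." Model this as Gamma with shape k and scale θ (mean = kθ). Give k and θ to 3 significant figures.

For Gamma(k, scale θ): mean = kθ, variance = kθ², so CV = 1/√k.
CV = SD/mean = 8.5/15.2 = 0.5592, hence k = 1/CV² = 3.2.
Then θ = mean/k = 15.2/3.2 = 4.75.

k ≈ 3.2, θ ≈ 4.75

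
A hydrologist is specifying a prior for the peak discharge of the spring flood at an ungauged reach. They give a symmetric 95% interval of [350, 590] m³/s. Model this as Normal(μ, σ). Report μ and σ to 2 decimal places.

A symmetric 95% interval runs μ ± z·σ with z = 1.96.
Half-width = 120, so σ = 120/1.96 = 61.23.
μ is the interval midpoint, 470.00.

μ = 470.00, σ = 61.23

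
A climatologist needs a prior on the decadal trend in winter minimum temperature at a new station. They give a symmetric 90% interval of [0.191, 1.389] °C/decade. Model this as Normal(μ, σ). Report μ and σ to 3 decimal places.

A symmetric 90% interval runs μ ± z·σ with z = 1.645.
Half-width = 0.599, so σ = 0.599/1.645 = 0.364.
μ is the interval midpoint, 0.790.

μ = 0.790, σ = 0.364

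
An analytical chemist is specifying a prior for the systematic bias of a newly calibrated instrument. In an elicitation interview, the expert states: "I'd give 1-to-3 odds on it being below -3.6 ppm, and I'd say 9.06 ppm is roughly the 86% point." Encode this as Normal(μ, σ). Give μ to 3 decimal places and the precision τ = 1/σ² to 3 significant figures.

The p-quantile of Normal(μ,σ) is μ + z_p·σ, with z_{0.25} = -0.6745 and z_{0.86} = 1.08.
Eliminate σ: μ = (z₂·x₁ − z₁·x₂)/(z₂ − z₁) = (1.08·-3.6 − (-0.6745)·9.06)/1.755 = 1.266.
Then σ = (x₂ − x₁)/(z₂ − z₁) = (9.06 − -3.6)/1.755 = 7.214.
Precision τ = 1/σ² = 1/7.214² = 0.0192.

μ = 1.266, τ = 0.0192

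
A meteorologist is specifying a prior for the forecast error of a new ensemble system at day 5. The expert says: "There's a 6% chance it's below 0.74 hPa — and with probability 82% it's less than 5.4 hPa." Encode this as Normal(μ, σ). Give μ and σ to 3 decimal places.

The p-quantile of Normal(μ,σ) is μ + z_p·σ, with z_{0.06} = -1.555 and z_{0.82} = 0.9154.
Eliminate σ: μ = (z₂·x₁ − z₁·x₂)/(z₂ − z₁) = (0.9154·0.74 − (-1.555)·5.4)/2.47 = 3.673.
Then σ = (x₂ − x₁)/(z₂ − z₁) = (5.4 − 0.74)/2.47 = 1.887.

μ = 3.673, σ = 1.887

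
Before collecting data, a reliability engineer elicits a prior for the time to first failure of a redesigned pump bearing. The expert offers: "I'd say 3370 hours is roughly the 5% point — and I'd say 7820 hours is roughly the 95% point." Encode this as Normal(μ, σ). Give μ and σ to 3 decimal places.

μ = 5595.000, σ = 1352.704

For Normal(μ,σ), the p-quantile is μ + z_p·σ. Here z_{0.05} = -1.645, z_{0.95} = 1.645.
So 3370 = μ − 1.645σ and 7820 = μ + 1.645σ.
Subtracting: σ = (7820 − 3370)/(1.645 − (-1.645)) = 1352.704.
Then μ = 3370 − (-1.645)·1352.704 = 5595.000.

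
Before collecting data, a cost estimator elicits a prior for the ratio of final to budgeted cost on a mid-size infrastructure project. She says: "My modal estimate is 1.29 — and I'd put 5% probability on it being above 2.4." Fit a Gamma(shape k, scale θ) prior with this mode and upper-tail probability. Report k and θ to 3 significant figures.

Gamma(k,θ) with k>1 has mode (k−1)θ, so θ = 1.29/(k−1).
Need P(X < 2.4) = 0.95 with θ tied to k this way. Start at k = 2, θ = 1.29: P(X<2.4) ≈ 0.555.
Too low — raise k to concentrate. Iterating converges to k ≈ 8.22.
Then θ = 1.29/(8.22−1) ≈ 0.179.

k ≈ 8.22, θ ≈ 0.179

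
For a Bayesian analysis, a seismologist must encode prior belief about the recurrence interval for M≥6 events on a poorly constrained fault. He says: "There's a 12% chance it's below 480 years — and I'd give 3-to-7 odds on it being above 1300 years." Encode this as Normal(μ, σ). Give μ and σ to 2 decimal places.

For Normal(μ,σ), the p-quantile is μ + z_p·σ. Here z_{0.12} = -1.175, z_{0.7} = 0.5244.
So 480 = μ − 1.175σ and 1300 = μ + 0.5244σ.
Subtracting: σ = (1300 − 480)/(0.5244 − (-1.175)) = 482.53.
Then μ = 480 − (-1.175)·482.53 = 1046.96.

μ = 1046.96, σ = 482.53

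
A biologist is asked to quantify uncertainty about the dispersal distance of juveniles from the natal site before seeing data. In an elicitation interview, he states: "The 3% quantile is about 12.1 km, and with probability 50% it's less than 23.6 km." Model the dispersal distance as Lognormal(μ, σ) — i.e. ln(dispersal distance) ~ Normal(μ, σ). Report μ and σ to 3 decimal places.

If T ~ Lognormal(μ,σ) then ln T ~ Normal(μ,σ), so the p-quantile of ln T is μ + z_p·σ.
ln(12.1) = 2.493 and ln(23.6) = 3.161; z_{0.03} = -1.881, z_{0.5} = 0.
σ = (3.161 − 2.493)/(0 − (-1.881)) = 0.355.
μ = 2.493 − (-1.881)·0.355 = 3.161.

μ ≈ 3.161, σ ≈ 0.355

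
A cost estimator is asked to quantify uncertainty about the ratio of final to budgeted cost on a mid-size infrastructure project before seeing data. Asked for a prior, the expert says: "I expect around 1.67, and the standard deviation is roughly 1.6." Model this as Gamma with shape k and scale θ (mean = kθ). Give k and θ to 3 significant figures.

For Gamma(k, scale θ): mean = kθ, variance = kθ², so CV = 1/√k.
CV = SD/mean = 1.6/1.67 = 0.9581, hence k = 1/CV² = 1.09.
Then θ = mean/k = 1.67/1.09 = 1.53.

k ≈ 1.09, θ ≈ 1.53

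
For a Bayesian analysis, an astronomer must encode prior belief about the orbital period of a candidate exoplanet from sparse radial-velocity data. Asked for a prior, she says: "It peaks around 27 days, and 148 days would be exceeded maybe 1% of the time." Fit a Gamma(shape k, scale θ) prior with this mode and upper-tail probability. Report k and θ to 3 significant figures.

Gamma(k,θ) with k>1 has mode (k−1)θ, so θ = 27/(k−1).
Need P(X < 148) = 0.99 with θ tied to k this way. Start at k = 2, θ = 27: P(X<148) ≈ 0.973.
Too low — raise k to concentrate. Iterating converges to k ≈ 2.32.
Then θ = 27/(2.32−1) ≈ 20.5.

k ≈ 2.32, θ ≈ 20.5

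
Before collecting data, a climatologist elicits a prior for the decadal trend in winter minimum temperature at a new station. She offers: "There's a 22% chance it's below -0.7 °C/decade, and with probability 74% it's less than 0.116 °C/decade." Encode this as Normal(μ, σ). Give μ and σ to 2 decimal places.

The p-quantile of Normal(μ,σ) is μ + z_p·σ, with z_{0.22} = -0.7722 and z_{0.74} = 0.6433.
Eliminate σ: μ = (z₂·x₁ − z₁·x₂)/(z₂ − z₁) = (0.6433·-0.7 − (-0.7722)·0.116)/1.416 = -0.25.
Then σ = (x₂ − x₁)/(z₂ − z₁) = (0.116 − -0.7)/1.416 = 0.58.

μ = -0.25, σ = 0.58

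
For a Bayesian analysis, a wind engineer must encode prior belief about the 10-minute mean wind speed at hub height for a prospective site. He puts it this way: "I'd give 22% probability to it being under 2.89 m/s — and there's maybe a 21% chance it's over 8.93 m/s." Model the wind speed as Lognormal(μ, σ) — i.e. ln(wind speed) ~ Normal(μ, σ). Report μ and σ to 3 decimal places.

If T ~ Lognormal(μ,σ) then ln T ~ Normal(μ,σ), so the p-quantile of ln T is μ + z_p·σ.
ln(2.89) = 1.061 and ln(8.93) = 2.189; z_{0.22} = -0.7722, z_{0.79} = 0.8064.
σ = (2.189 − 1.061)/(0.8064 − (-0.7722)) = 0.715.
μ = 1.061 − (-0.7722)·0.715 = 1.613.

μ ≈ 1.613, σ ≈ 0.715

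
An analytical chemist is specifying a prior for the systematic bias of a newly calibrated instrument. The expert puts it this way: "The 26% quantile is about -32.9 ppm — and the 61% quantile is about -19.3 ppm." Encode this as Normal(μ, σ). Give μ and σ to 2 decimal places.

μ = -23.42, σ = 14.74

The p-quantile of Normal(μ,σ) is μ + z_p·σ, with z_{0.26} = -0.6433 and z_{0.61} = 0.2793.
Eliminate σ: μ = (z₂·x₁ − z₁·x₂)/(z₂ − z₁) = (0.2793·-32.9 − (-0.6433)·-19.3)/0.9227 = -23.42.
Then σ = (x₂ − x₁)/(z₂ − z₁) = (-19.3 − -32.9)/0.9227 = 14.74.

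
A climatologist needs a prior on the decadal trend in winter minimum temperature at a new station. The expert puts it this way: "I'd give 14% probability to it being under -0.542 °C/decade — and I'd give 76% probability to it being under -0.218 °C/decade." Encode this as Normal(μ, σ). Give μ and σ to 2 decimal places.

μ = -0.35, σ = 0.18

For Normal(μ,σ), the p-quantile is μ + z_p·σ. Here z_{0.14} = -1.08, z_{0.76} = 0.7063.
So -0.542 = μ − 1.08σ and -0.218 = μ + 0.7063σ.
Subtracting: σ = (-0.218 − -0.542)/(0.7063 − (-1.08)) = 0.18.
Then μ = -0.542 − (-1.08)·0.18 = -0.35.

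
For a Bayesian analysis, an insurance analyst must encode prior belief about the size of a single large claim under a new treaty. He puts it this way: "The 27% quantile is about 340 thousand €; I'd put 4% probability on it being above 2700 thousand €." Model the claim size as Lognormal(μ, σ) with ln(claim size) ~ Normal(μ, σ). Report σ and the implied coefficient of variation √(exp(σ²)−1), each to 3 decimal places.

If T ~ Lognormal(μ,σ) then ln T ~ Normal(μ,σ), so the p-quantile of ln T is μ + z_p·σ.
ln(340) = 5.829 and ln(2700) = 7.901; z_{0.27} = -0.6128, z_{0.96} = 1.751.
σ = (7.901 − 5.829)/(1.751 − (-0.6128)) = 0.877.
μ = 5.829 − (-0.6128)·0.877 = 6.366.
CV = √(exp(σ²)−1) = √(exp(0.7686)−1) = 1.076.

σ ≈ 0.877, CV ≈ 1.076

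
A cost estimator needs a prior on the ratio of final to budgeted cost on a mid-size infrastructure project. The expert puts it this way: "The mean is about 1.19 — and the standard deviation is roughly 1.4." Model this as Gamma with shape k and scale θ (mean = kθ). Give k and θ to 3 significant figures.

k ≈ 0.722, θ ≈ 1.65

For Gamma(k, scale θ): mean = kθ, variance = kθ², so CV = 1/√k.
CV = SD/mean = 1.4/1.19 = 1.176, hence k = 1/CV² = 0.722.
Then θ = mean/k = 1.19/0.722 = 1.65.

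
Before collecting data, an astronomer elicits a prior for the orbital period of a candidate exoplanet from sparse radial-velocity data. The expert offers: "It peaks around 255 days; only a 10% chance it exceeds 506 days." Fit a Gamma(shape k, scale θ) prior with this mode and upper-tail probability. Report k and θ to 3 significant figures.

Gamma(k,θ) with k>1 has mode (k−1)θ, so θ = 255/(k−1).
Need P(X < 506) = 0.9 with θ tied to k this way. Start at k = 2, θ = 255: P(X<506) ≈ 0.590.
Too low — raise k to concentrate. Iterating converges to k ≈ 5.08.
Then θ = 255/(5.08−1) ≈ 62.5.

k ≈ 5.08, θ ≈ 62.5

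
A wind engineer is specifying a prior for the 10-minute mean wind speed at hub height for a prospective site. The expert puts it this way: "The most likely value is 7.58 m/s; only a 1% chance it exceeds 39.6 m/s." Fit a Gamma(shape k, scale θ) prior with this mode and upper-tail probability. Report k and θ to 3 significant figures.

Gamma(k,θ) with k>1 has mode (k−1)θ, so θ = 7.58/(k−1).
Need P(X < 39.6) = 0.99 with θ tied to k this way. Start at k = 2, θ = 7.58: P(X<39.6) ≈ 0.966.
Too low — raise k to concentrate. Iterating converges to k ≈ 2.42.
Then θ = 7.58/(2.42−1) ≈ 5.36.

k ≈ 2.42, θ ≈ 5.36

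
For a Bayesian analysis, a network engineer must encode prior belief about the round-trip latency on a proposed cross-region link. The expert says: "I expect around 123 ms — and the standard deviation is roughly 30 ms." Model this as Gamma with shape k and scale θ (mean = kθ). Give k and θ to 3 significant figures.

For Gamma(k, scale θ): mean = kθ, variance = kθ², so CV = 1/√k.
CV = SD/mean = 30/123 = 0.2439, hence k = 1/CV² = 16.8.
Then θ = mean/k = 123/16.8 = 7.32.

k ≈ 16.8, θ ≈ 7.32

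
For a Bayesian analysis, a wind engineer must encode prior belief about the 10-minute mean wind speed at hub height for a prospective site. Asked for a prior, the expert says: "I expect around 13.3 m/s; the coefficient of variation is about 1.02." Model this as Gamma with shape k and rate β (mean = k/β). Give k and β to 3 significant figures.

k ≈ 0.961, β ≈ 0.0723

For Gamma(k, rate β): mean = k/β, variance = k/β², so CV = 1/√k.
CV = 1.02, hence k = 1/CV² = 0.961.
Then β = k/mean = 0.961/13.3 = 0.0723.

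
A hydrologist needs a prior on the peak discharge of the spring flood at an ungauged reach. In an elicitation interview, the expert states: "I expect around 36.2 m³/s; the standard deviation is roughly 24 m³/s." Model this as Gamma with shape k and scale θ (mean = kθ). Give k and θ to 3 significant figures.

For Gamma(k, scale θ): mean = kθ, variance = kθ², so CV = 1/√k.
CV = SD/mean = 24/36.2 = 0.663, hence k = 1/CV² = 2.28.
Then θ = mean/k = 36.2/2.28 = 15.9.

k ≈ 2.28, θ ≈ 15.9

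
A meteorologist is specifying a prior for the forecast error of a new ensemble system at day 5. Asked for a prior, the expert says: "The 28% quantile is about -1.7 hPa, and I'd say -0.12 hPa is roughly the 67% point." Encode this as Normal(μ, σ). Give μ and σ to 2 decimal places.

For Normal(μ,σ), the p-quantile is μ + z_p·σ. Here z_{0.28} = -0.5828, z_{0.67} = 0.4399.
So -1.7 = μ − 0.5828σ and -0.12 = μ + 0.4399σ.
Subtracting: σ = (-0.12 − -1.7)/(0.4399 − (-0.5828)) = 1.54.
Then μ = -1.7 − (-0.5828)·1.54 = -0.80.

μ = -0.80, σ = 1.54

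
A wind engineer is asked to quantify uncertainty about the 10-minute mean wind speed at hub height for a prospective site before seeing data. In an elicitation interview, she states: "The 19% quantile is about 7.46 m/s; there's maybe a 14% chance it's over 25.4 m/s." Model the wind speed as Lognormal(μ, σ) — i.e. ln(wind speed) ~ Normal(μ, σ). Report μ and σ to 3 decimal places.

μ ≈ 2.559, σ ≈ 0.626

If T ~ Lognormal(μ,σ) then ln T ~ Normal(μ,σ), so the p-quantile of ln T is μ + z_p·σ.
ln(7.46) = 2.01 and ln(25.4) = 3.235; z_{0.19} = -0.8779, z_{0.86} = 1.08.
σ = (3.235 − 2.01)/(1.08 − (-0.8779)) = 0.626.
μ = 2.01 − (-0.8779)·0.626 = 2.559.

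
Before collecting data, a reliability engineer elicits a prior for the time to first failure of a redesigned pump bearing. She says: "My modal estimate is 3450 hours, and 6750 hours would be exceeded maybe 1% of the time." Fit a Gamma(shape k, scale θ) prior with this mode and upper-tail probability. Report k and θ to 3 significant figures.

Gamma(k,θ) with k>1 has mode (k−1)θ, so θ = 3450/(k−1).
Need P(X < 6750) = 0.99 with θ tied to k this way. Start at k = 2, θ = 3450: P(X<6750) ≈ 0.582.
Too low — raise k to concentrate. Iterating converges to k ≈ 11.9.
Then θ = 3450/(11.9−1) ≈ 315.

k ≈ 11.9, θ ≈ 315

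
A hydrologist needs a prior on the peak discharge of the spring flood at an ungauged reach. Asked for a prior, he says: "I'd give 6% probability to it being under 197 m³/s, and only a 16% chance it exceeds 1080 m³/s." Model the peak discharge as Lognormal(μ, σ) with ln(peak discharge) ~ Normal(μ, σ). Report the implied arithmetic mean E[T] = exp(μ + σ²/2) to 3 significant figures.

E[T] ≈ 695 m³/s

If T ~ Lognormal(μ,σ) then ln T ~ Normal(μ,σ), so the p-quantile of ln T is μ + z_p·σ.
ln(197) = 5.283 and ln(1080) = 6.985; z_{0.06} = -1.555, z_{0.84} = 0.9945.
σ = (6.985 − 5.283)/(0.9945 − (-1.555)) = 0.667.
μ = 5.283 − (-1.555)·0.667 = 6.321.
E[T] = exp(μ + σ²/2) = exp(6.321 + 0.2228) = 695 m³/s.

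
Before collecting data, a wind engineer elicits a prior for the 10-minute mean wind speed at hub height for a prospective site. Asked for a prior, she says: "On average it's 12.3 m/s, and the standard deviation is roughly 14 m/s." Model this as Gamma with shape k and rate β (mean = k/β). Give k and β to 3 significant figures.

k ≈ 0.772, β ≈ 0.0628

For Gamma(k, rate β): mean = k/β, variance = k/β², so CV = 1/√k.
CV = SD/mean = 14/12.3 = 1.138, hence k = 1/CV² = 0.772.
Then β = k/mean = 0.772/12.3 = 0.0628.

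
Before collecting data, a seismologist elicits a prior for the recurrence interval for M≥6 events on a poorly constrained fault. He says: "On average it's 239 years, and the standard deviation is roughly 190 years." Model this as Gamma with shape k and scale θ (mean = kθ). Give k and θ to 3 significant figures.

For Gamma(k, scale θ): mean = kθ, variance = kθ², so CV = 1/√k.
CV = SD/mean = 190/239 = 0.795, hence k = 1/CV² = 1.58.
Then θ = mean/k = 239/1.58 = 151.

k ≈ 1.58, θ ≈ 151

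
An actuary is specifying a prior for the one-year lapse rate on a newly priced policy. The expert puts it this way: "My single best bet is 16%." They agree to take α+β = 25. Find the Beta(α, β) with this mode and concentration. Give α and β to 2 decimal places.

α = 4.68, β = 20.32

For α,β > 1 the Beta mode is (α−1)/(α+β−2). With α+β = 25, the mode is (α−1)/23.
Set (α−1)/23 = 0.16 → α = 1 + 0.16·23 = 4.68.
β = 25 − α = 20.32.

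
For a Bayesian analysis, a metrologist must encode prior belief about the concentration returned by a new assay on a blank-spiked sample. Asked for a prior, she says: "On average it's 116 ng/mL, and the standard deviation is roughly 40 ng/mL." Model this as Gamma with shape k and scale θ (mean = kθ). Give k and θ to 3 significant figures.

For Gamma(k, scale θ): mean = kθ, variance = kθ², so CV = 1/√k.
CV = SD/mean = 40/116 = 0.3448, hence k = 1/CV² = 8.41.
Then θ = mean/k = 116/8.41 = 13.8.

k ≈ 8.41, θ ≈ 13.8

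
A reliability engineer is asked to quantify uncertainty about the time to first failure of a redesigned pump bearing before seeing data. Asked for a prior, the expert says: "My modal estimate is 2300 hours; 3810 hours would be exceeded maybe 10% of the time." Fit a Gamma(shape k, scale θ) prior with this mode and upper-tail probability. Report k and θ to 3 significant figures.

k ≈ 8.41, θ ≈ 310

Gamma(k,θ) with k>1 has mode (k−1)θ, so θ = 2300/(k−1).
Need P(X < 3810) = 0.9 with θ tied to k this way. Start at k = 2, θ = 2300: P(X<3810) ≈ 0.493.
Too low — raise k to concentrate. Iterating converges to k ≈ 8.41.
Then θ = 2300/(8.41−1) ≈ 310.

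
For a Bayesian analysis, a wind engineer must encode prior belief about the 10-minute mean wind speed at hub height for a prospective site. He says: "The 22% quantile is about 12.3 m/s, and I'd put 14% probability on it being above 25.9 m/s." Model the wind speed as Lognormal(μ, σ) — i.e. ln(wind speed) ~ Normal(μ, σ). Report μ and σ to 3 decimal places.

μ ≈ 2.820, σ ≈ 0.402

If T ~ Lognormal(μ,σ) then ln T ~ Normal(μ,σ), so the p-quantile of ln T is μ + z_p·σ.
ln(12.3) = 2.51 and ln(25.9) = 3.254; z_{0.22} = -0.7722, z_{0.86} = 1.08.
σ = (3.254 − 2.51)/(1.08 − (-0.7722)) = 0.402.
μ = 2.51 − (-0.7722)·0.402 = 2.820.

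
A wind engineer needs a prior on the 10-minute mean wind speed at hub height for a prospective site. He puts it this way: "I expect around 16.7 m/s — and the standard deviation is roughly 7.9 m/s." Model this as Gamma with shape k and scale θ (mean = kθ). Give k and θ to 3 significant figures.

k ≈ 4.47, θ ≈ 3.74

For Gamma(k, scale θ): mean = kθ, variance = kθ², so CV = 1/√k.
CV = SD/mean = 7.9/16.7 = 0.4731, hence k = 1/CV² = 4.47.
Then θ = mean/k = 16.7/4.47 = 3.74.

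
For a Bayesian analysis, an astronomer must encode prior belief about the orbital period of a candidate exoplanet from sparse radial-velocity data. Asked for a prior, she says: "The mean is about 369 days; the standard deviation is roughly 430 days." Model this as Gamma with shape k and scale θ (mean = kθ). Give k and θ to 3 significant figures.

k ≈ 0.736, θ ≈ 501

For Gamma(k, scale θ): mean = kθ, variance = kθ², so CV = 1/√k.
CV = SD/mean = 430/369 = 1.165, hence k = 1/CV² = 0.736.
Then θ = mean/k = 369/0.736 = 501.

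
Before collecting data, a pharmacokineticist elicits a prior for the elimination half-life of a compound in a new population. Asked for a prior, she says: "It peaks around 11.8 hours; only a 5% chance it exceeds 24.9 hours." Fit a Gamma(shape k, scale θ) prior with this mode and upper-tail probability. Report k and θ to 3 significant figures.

k ≈ 5.95, θ ≈ 2.38

Gamma(k,θ) with k>1 has mode (k−1)θ, so θ = 11.8/(k−1).
Need P(X < 24.9) = 0.95 with θ tied to k this way. Start at k = 2, θ = 11.8: P(X<24.9) ≈ 0.623.
Too low — raise k to concentrate. Iterating converges to k ≈ 5.95.
Then θ = 11.8/(5.95−1) ≈ 2.38.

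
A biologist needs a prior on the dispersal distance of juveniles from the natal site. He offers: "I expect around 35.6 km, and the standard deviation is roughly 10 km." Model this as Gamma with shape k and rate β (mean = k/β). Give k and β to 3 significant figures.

For Gamma(k, rate β): mean = k/β, variance = k/β², so CV = 1/√k.
CV = SD/mean = 10/35.6 = 0.2809, hence k = 1/CV² = 12.7.
Then β = k/mean = 12.7/35.6 = 0.356.

k ≈ 12.7, β ≈ 0.356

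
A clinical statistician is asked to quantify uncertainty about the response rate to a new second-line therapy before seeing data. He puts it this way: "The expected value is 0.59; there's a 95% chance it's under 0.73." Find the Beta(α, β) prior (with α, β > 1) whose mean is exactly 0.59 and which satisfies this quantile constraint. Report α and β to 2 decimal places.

α ≈ 18.25, β ≈ 12.68

With mean 0.59 fixed, write α = 0.59s, β = 0.41s where s = α+β.
Need P(θ < 0.73) = 0.95 under Beta(0.59s, 0.41s). Normal approximation: (q−m)/√(m(1−m)/s) ≈ z_{0.95} = 1.64, so s ≈ 0.59·0.41·(1.64)²/(0.73−0.59)² = 33.4.
At s = 33.4: P(θ<0.73) ≈ 0.957. Adjusting to match 0.95 gives s ≈ 30.93.
So α = 0.59·30.93 ≈ 18.25, β = 0.41·30.93 ≈ 12.68.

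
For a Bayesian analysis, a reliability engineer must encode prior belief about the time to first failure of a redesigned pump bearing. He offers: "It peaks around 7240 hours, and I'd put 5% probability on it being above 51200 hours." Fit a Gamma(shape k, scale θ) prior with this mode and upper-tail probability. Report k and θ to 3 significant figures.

Gamma(k,θ) with k>1 has mode (k−1)θ, so θ = 7240/(k−1).
Need P(X < 51200) = 0.95 with θ tied to k this way. Start at k = 2, θ = 7240: P(X<51200) ≈ 0.993.
Too high — lower k to spread out. Iterating converges to k ≈ 1.57.
Then θ = 7240/(1.57−1) ≈ 12700.

k ≈ 1.57, θ ≈ 12700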